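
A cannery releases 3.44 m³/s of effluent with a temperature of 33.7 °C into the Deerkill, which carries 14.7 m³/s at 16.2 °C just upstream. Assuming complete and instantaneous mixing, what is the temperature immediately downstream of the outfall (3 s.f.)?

Flow-weighted mixing: C = (Q_r C_r + Q_w C_w)/(Q_r + Q_w)
= (14.7×16.2 + 3.44×33.7)/(14.7 + 3.44) = 354.1/18.14 = 19.52 °C.

19.5 °C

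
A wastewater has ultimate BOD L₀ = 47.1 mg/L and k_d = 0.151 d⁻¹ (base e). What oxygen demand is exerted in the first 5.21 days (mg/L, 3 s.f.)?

y ≈ 25.7 mg/L

y_t = L₀(1 − e^(−k_d t)) = 47.1 × (1 − e^(−0.151×5.21))
= 47.1 × (1 − 0.4553) = 47.1 × 0.5447 = 25.65 mg/L.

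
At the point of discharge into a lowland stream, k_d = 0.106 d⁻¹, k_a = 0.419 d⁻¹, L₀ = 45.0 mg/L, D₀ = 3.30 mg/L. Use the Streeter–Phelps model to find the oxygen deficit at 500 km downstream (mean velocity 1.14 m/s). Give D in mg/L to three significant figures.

D ≈ 7.47 mg/L

Travel time t = x/v = 500 km / (1.14 m/s) = 500000 m / 1.14 m/s = 438600 s = 5.076 d.
k_d L₀/(k_a−k_d) = 0.106×45.0/(0.419−0.106) = 4.770/0.3130 = 15.24 mg/L.
e^(−k_d t) = e^(−0.106×5.076) = 0.5839; e^(−k_a t) = e^(−0.419×5.076) = 0.1192.
D = 15.24 × (0.5839 − 0.1192) + 3.30 × 0.1192 = 7.081 + 0.3933 = 7.475 mg/L.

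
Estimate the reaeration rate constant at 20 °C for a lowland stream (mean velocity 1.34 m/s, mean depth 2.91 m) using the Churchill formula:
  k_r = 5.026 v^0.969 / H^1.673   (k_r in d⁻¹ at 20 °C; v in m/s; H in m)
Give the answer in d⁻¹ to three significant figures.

k_r ≈ 1.12 d⁻¹

k_r = 5.026 × 1.34^0.969 / 2.91^1.673 = 5.026 × 1.328 / 5.972 = 1.118 d⁻¹.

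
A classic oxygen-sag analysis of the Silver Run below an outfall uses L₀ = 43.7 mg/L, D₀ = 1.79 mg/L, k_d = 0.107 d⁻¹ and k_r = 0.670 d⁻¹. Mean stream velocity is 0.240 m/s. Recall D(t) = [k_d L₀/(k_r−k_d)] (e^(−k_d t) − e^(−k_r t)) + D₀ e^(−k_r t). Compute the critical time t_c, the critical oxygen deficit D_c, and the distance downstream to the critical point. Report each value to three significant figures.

t_c = [1/(k_r−k_d)] ln[(k_r/k_d)(1 − D₀(k_r−k_d)/(k_d L₀))]
= [1/(0.670−0.107)] ln[(0.670/0.107)(1 − 1.79×0.5630/(0.107×43.7))]
= (1/0.5630) ln[6.262 × 0.7845] = 1.776 × ln(4.912) = 1.776 × 1.592 = 2.827 d.
D_c = (k_d/k_r) L₀ e^(−k_d t_c) = (0.107/0.670) × 43.7 × e^(−0.107×2.827) = 0.1597 × 43.7 × 0.7390 = 5.157 mg/L.
x_c = v t_c = 0.240 m/s × 2.827 d × 86400 s/d = 58620 m ≈ 58.6 km.

t_c ≈ 2.83 d; D_c ≈ 5.16 mg/L; x_c ≈ 58.6 km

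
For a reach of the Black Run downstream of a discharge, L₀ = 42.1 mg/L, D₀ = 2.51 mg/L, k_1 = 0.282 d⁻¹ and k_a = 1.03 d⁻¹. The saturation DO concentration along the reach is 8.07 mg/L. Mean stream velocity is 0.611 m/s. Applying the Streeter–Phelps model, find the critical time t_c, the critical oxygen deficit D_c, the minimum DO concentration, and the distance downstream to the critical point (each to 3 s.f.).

t_c ≈ 1.50 d; D_c ≈ 7.55 mg/L; min DO ≈ 0.523 mg/L; x_c ≈ 79.3 km

At the critical point dD/dt = 0, so k_1 L₀ e^(−k_1 t) = k_a D. Substituting D(t) from the Streeter–Phelps equation and solving for t gives
t_c = ln[(k_a/k_1)(1 − D₀(k_a−k_1)/(k_1 L₀))] / (k_a−k_1).
Here k_a−k_1 = 0.7480 d⁻¹ and 1 − D₀(k_a−k_1)/(k_1 L₀) = 1 − 2.51×0.7480/(0.282×42.1) = 0.8419, so
t_c = ln(3.652 × 0.8419) / 0.7480 = 1.123 / 0.7480 = 1.502 d.
L(t_c) = L₀ e^(−k_1 t_c) = 42.1 × 0.6548 = 27.57 mg/L, and at the critical point k_a D_c = k_1 L, so D_c = (0.282/1.03) × 27.57 = 7.547 mg/L.
Minimum DO = C_s − D_c = 8.07 − 7.547 = 0.5229 mg/L.
x_c = v t_c = 0.611 m/s × 1.502 d × 86400 s/d = 79270 m ≈ 79.3 km.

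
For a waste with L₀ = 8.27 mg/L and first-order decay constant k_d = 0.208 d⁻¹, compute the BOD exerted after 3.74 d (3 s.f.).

y ≈ 4.47 mg/L

y_t = L₀(1 − e^(−k_d t)) = 8.27 × (1 − e^(−0.208×3.74))
= 8.27 × (1 − 0.4594) = 8.27 × 0.5406 = 4.471 mg/L.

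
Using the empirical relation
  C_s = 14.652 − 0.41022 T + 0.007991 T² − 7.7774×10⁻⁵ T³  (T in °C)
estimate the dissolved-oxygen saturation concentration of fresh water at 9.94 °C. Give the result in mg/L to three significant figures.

C_s ≈ 11.3 mg/L

C_s = 14.652 − 0.41022×9.94 + 0.007991×9.94² − 7.7774×10⁻⁵×9.94³ = 11.29 mg/L.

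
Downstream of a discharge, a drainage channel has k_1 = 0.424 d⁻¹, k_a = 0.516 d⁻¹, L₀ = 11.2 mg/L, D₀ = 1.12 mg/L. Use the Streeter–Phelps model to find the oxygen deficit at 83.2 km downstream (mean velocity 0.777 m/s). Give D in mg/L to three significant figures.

Travel time t = x/v = 83.2 km / (0.777 m/s) = 83200 m / 0.777 m/s = 107100 s = 1.239 d.
k_1 L₀/(k_a−k_1) = 0.424×11.2/(0.516−0.424) = 4.749/0.09200 = 51.62 mg/L.
e^(−k_1 t) = e^(−0.424×1.239) = 0.5913; e^(−k_a t) = e^(−0.516×1.239) = 0.5276.
D = 51.62 × (0.5913 − 0.5276) + 1.12 × 0.5276 = 3.289 + 0.5909 = 3.880 mg/L.

D ≈ 3.88 mg/L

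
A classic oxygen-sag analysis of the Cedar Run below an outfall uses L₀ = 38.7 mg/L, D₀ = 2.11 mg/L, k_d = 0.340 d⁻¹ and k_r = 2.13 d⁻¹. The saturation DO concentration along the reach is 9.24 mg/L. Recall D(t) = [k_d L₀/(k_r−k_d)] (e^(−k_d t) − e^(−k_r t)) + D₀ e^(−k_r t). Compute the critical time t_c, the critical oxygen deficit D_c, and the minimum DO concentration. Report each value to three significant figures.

t_c ≈ 0.836 d; D_c ≈ 4.65 mg/L; min DO ≈ 4.59 mg/L

At the critical point dD/dt = 0, so k_d L₀ e^(−k_d t) = k_r D. Substituting D(t) from the Streeter–Phelps equation and solving for t gives
t_c = ln[(k_r/k_d)(1 − D₀(k_r−k_d)/(k_d L₀))] / (k_r−k_d).
Here k_r−k_d = 1.790 d⁻¹ and 1 − D₀(k_r−k_d)/(k_d L₀) = 1 − 2.11×1.790/(0.340×38.7) = 0.7130, so
t_c = ln(6.265 × 0.7130) / 1.790 = 1.497 / 1.790 = 0.8361 d.
L(t_c) = L₀ e^(−k_d t_c) = 38.7 × 0.7526 = 29.12 mg/L, and at the critical point k_r D_c = k_d L, so D_c = (0.340/2.13) × 29.12 = 4.649 mg/L.
Minimum DO = C_s − D_c = 9.24 − 4.649 = 4.591 mg/L.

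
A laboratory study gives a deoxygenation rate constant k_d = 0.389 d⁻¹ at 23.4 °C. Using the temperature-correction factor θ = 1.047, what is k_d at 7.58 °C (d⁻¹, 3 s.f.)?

k_d ≈ 0.188 d⁻¹

k_d(T₂) = k_d(T₁) · θ^(T₂−T₁) = 0.389 × 1.047^(7.58−23.4)
= 0.389 × 1.047^-15.8 = 0.389 × 0.4836 = 0.1881 d⁻¹.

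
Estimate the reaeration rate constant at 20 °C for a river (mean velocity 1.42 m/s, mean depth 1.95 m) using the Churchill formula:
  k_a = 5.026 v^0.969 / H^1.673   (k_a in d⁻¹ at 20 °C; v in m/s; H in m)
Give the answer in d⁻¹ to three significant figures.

k_a ≈ 2.31 d⁻¹

k_a = 5.026 × 1.42^0.969 / 1.95^1.673 = 5.026 × 1.405 / 3.057 = 2.310 d⁻¹.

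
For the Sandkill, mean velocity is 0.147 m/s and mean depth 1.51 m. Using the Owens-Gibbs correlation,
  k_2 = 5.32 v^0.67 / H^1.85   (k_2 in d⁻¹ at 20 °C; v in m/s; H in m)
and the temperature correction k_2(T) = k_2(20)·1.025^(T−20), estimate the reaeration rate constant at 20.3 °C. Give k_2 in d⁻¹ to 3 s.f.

k_2 ≈ 0.692 d⁻¹

k_2(20) = 5.32 × 0.147^0.67 / 1.51^1.85 = 5.32 × 0.2768 / 2.143 = 0.6869 d⁻¹.
k_2(20.3) = 0.6869 × 1.025^(20.3−20) = 0.6869 × 1.007 = 0.6920 d⁻¹.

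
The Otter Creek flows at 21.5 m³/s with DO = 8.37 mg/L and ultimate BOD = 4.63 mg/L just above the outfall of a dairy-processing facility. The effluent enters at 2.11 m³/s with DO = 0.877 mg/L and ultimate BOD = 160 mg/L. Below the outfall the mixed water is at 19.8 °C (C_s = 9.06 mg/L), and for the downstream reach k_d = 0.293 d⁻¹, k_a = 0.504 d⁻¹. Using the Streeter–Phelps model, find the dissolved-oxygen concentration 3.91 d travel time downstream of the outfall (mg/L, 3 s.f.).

DO ≈ 4.28 mg/L

Mixed DO = (21.5×8.37 + 2.11×0.877)/(21.5+2.11) = 181.8/23.61 = 7.700 mg/L.
Mixed L₀ = (21.5×4.63 + 2.11×160)/(23.61) = 437.1/23.61 = 18.52 mg/L.
Initial deficit D₀ = C_s − DO₀ = 9.06 − 7.700 = 1.360 mg/L.
D(3.91) = [0.293×18.52/(0.504−0.293)](e^(−0.293×3.91) − e^(−0.504×3.91)) + 1.360 e^(−0.504×3.91)
= 25.71 × (0.3180 − 0.1394) + 1.360 × 0.1394 = 4.783 mg/L.
DO = 9.06 − 4.783 = 4.277 mg/L.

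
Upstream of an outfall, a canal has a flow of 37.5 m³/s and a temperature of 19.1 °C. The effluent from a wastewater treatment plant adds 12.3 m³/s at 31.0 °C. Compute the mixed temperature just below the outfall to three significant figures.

22.0 °C

Flow-weighted mixing: C = (Q_r C_r + Q_w C_w)/(Q_r + Q_w)
= (37.5×19.1 + 12.3×31.0)/(37.5 + 12.3) = 1098/49.80 = 22.04 °C.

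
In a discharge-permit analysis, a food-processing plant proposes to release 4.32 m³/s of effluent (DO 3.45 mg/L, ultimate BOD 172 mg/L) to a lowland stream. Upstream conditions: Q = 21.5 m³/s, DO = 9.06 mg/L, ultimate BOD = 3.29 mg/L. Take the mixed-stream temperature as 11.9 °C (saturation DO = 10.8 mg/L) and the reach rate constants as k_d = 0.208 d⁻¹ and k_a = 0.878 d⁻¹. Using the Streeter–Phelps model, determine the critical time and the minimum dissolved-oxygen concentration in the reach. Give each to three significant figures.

t_c ≈ 1.67 d; minimum DO ≈ 5.53 mg/L

Mixed DO = (21.5×9.06 + 4.32×3.45)/(21.5+4.32) = 209.7/25.82 = 8.121 mg/L.
Mixed L₀ = (21.5×3.29 + 4.32×172)/(25.82) = 813.8/25.82 = 31.52 mg/L.
Initial deficit D₀ = C_s − DO₀ = 10.8 − 8.121 = 2.679 mg/L.
t_c = (1/0.6700) ln[(0.878/0.208)(1 − 2.679×0.6700/(0.208×31.52))] = 1.493 × ln(3.066) = 1.672 d.
D_c = (0.208/0.878) × 31.52 × e^(−0.208×1.672) = 0.2369 × 31.52 × 0.7063 = 5.273 mg/L.
Minimum DO = 10.8 − 5.273 = 5.527 mg/L.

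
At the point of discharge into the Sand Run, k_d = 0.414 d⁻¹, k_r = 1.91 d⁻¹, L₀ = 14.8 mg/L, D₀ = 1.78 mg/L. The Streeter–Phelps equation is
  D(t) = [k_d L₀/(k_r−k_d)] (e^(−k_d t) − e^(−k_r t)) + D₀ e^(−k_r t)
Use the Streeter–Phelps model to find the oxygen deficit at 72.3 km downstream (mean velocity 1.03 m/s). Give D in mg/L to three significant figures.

Travel time t = x/v = 72.3 km / (1.03 m/s) = 72300 m / 1.03 m/s = 70190 s = 0.8124 d.
k_d L₀/(k_r−k_d) = 0.414×14.8/(1.91−0.414) = 6.127/1.496 = 4.096 mg/L.
e^(−k_d t) = e^(−0.414×0.8124) = 0.7144; e^(−k_r t) = e^(−1.91×0.8124) = 0.2119.
D = 4.096 × (0.7144 − 0.2119) + 1.78 × 0.2119 = 2.058 + 0.3771 = 2.435 mg/L.

D ≈ 2.44 mg/L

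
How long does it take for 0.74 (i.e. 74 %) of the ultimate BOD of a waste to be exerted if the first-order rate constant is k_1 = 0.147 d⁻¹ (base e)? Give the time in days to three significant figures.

y/L₀ = 1 − e^(−k_1 t) = 0.74 ⇒ e^(−k_1 t) = 0.260
t = −ln(0.260) / 0.147 = 1.347 / 0.147 = 9.164 d.

t ≈ 9.16 d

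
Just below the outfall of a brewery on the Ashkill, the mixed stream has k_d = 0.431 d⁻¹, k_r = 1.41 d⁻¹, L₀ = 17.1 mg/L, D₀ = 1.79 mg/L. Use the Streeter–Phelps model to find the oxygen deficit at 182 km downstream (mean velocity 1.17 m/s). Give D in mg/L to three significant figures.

D ≈ 3.01 mg/L

Travel time t = x/v = 182 km / (1.17 m/s) = 182000 m / 1.17 m/s = 155600 s = 1.800 d.
k_d L₀/(k_r−k_d) = 0.431×17.1/(1.41−0.431) = 7.370/0.9790 = 7.528 mg/L.
e^(−k_d t) = e^(−0.431×1.800) = 0.4603; e^(−k_r t) = e^(−1.41×1.800) = 0.07898.
D = 7.528 × (0.4603 − 0.07898) + 1.79 × 0.07898 = 2.870 + 0.1414 = 3.012 mg/L.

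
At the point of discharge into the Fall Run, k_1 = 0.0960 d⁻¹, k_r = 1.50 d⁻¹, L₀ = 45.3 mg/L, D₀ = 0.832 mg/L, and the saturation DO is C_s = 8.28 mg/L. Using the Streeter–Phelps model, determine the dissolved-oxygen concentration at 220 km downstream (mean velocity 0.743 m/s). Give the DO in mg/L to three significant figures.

DO ≈ 6.06 mg/L

Travel time t = x/v = 220 km / (0.743 m/s) = 220000 m / 0.743 m/s = 296100 s = 3.427 d.
k_1 L₀/(k_r−k_1) = 0.0960×45.3/(1.50−0.0960) = 4.349/1.404 = 3.097 mg/L.
e^(−k_1 t) = e^(−0.0960×3.427) = 0.7196; e^(−k_r t) = e^(−1.50×3.427) = 0.005854.
D = 3.097 × (0.7196 − 0.005854) + 0.832 × 0.005854 = 2.211 + 0.004871 = 2.216 mg/L.
DO = C_s − D = 8.28 − 2.216 = 6.064 mg/L.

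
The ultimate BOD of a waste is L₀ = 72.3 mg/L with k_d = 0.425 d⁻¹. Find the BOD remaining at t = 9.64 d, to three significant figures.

L_t = L₀ e^(−k_d t) = 72.3 × e^(−0.425×9.64) = 72.3 × 0.01662 = 1.202 mg/L.

L ≈ 1.20 mg/L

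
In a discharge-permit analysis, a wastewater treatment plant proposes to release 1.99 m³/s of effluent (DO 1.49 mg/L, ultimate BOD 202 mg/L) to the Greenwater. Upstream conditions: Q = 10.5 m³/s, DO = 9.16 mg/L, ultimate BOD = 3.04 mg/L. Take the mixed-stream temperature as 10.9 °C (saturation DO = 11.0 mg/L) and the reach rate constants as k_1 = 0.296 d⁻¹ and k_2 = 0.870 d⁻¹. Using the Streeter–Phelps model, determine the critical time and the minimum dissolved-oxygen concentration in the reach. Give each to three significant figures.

t_c ≈ 1.55 d; minimum DO ≈ 3.53 mg/L

Mixed DO = (10.5×9.16 + 1.99×1.49)/(10.5+1.99) = 99.15/12.49 = 7.938 mg/L.
Mixed L₀ = (10.5×3.04 + 1.99×202)/(12.49) = 433.9/12.49 = 34.74 mg/L.
Initial deficit D₀ = C_s − DO₀ = 11.0 − 7.938 = 3.062 mg/L.
t_c = (1/0.5740) ln[(0.870/0.296)(1 − 3.062×0.5740/(0.296×34.74))] = 1.742 × ln(2.437) = 1.552 d.
D_c = (0.296/0.870) × 34.74 × e^(−0.296×1.552) = 0.3402 × 34.74 × 0.6317 = 7.467 mg/L.
Minimum DO = 11.0 − 7.467 = 3.533 mg/L.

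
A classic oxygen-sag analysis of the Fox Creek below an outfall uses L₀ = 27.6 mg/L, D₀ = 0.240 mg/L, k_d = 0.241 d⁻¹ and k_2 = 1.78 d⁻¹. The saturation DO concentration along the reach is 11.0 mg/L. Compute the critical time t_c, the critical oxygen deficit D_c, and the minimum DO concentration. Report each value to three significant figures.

t_c ≈ 1.26 d; D_c ≈ 2.76 mg/L; min DO ≈ 8.24 mg/L

At the critical point dD/dt = 0, so k_d L₀ e^(−k_d t) = k_2 D. Substituting D(t) from the Streeter–Phelps equation and solving for t gives
t_c = ln[(k_2/k_d)(1 − D₀(k_2−k_d)/(k_d L₀))] / (k_2−k_d).
Here k_2−k_d = 1.539 d⁻¹ and 1 − D₀(k_2−k_d)/(k_d L₀) = 1 − 0.240×1.539/(0.241×27.6) = 0.9445, so
t_c = ln(7.386 × 0.9445) / 1.539 = 1.942 / 1.539 = 1.262 d.
L(t_c) = L₀ e^(−k_d t_c) = 27.6 × 0.7377 = 20.36 mg/L, and at the critical point k_2 D_c = k_d L, so D_c = (0.241/1.78) × 20.36 = 2.757 mg/L.
Minimum DO = C_s − D_c = 11.0 − 2.757 = 8.243 mg/L.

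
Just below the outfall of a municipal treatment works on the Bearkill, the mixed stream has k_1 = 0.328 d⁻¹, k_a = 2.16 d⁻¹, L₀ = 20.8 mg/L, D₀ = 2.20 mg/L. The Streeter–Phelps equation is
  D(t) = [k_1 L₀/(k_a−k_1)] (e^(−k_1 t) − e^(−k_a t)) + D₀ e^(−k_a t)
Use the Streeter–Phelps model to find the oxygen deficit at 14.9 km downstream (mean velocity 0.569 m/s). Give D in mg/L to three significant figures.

D ≈ 2.58 mg/L

Travel time t = x/v = 14.9 km / (0.569 m/s) = 14900 m / 0.569 m/s = 26190 s = 0.3031 d.
k_1 L₀/(k_a−k_1) = 0.328×20.8/(2.16−0.328) = 6.822/1.832 = 3.724 mg/L.
e^(−k_1 t) = e^(−0.328×0.3031) = 0.9054; e^(−k_a t) = e^(−2.16×0.3031) = 0.5196.
D = 3.724 × (0.9054 − 0.5196) + 2.20 × 0.5196 = 1.437 + 1.143 = 2.580 mg/L.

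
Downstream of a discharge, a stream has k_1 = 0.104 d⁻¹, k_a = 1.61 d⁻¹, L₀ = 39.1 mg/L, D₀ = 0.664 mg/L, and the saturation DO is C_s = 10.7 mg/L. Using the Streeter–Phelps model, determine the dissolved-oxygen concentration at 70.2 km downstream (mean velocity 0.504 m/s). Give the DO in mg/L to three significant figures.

Travel time t = x/v = 70.2 km / (0.504 m/s) = 70200 m / 0.504 m/s = 139300 s = 1.612 d.
k_1 L₀/(k_a−k_1) = 0.104×39.1/(1.61−0.104) = 4.066/1.506 = 2.700 mg/L.
e^(−k_1 t) = e^(−0.104×1.612) = 0.8456; e^(−k_a t) = e^(−1.61×1.612) = 0.07461.
D = 2.700 × (0.8456 − 0.07461) + 0.664 × 0.07461 = 2.082 + 0.04954 = 2.131 mg/L.
DO = C_s − D = 10.7 − 2.131 = 8.569 mg/L.

DO ≈ 8.57 mg/L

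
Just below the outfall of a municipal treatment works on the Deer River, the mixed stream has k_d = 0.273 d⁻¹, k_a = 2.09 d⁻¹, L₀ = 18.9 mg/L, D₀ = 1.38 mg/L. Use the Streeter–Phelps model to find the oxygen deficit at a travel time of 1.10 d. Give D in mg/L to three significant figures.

D ≈ 1.96 mg/L

k_d L₀/(k_a−k_d) = 0.273×18.9/(2.09−0.273) = 5.160/1.817 = 2.840 mg/L.
e^(−k_d t) = e^(−0.273×1.100) = 0.7406; e^(−k_a t) = e^(−2.09×1.100) = 0.1004.
D = 2.840 × (0.7406 − 0.1004) + 1.38 × 0.1004 = 1.818 + 0.1385 = 1.957 mg/L.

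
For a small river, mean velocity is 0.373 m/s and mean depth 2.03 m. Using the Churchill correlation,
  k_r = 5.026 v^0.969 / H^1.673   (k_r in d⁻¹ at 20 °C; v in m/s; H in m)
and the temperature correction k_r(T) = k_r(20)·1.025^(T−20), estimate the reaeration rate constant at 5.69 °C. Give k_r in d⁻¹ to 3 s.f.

k_r ≈ 0.415 d⁻¹

k_r(20) = 5.026 × 0.373^0.969 / 2.03^1.673 = 5.026 × 0.3846 / 3.269 = 0.5912 d⁻¹.
k_r(5.69) = 0.5912 × 1.025^(5.69−20) = 0.5912 × 0.7023 = 0.4152 d⁻¹.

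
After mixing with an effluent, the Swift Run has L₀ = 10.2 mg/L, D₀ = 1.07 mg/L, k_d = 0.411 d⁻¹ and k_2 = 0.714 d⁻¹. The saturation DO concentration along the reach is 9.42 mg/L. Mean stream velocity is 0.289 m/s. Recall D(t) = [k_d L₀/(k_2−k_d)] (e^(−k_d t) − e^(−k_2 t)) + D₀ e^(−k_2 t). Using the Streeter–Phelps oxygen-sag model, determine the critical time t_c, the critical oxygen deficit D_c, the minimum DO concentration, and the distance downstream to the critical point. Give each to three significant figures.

With k_2/k_d = 1.737 and 1 − D₀(k_2−k_d)/(k_d L₀) = 0.9227,
t_c = ln(1.737 × 0.9227) / (0.714 − 0.411) = ln(1.603) / 0.3030 = 0.4718/0.3030 = 1.557 d.
L(t_c) = L₀ e^(−k_d t_c) = 10.2 × 0.5273 = 5.379 mg/L, and at the critical point k_2 D_c = k_d L, so D_c = (0.411/0.714) × 5.379 = 3.096 mg/L.
Minimum DO = C_s − D_c = 9.42 − 3.096 = 6.324 mg/L.
x_c = v t_c = 0.289 m/s × 1.557 d × 86400 s/d = 38880 m ≈ 38.9 km.

t_c ≈ 1.56 d; D_c ≈ 3.10 mg/L; min DO ≈ 6.32 mg/L; x_c ≈ 38.9 km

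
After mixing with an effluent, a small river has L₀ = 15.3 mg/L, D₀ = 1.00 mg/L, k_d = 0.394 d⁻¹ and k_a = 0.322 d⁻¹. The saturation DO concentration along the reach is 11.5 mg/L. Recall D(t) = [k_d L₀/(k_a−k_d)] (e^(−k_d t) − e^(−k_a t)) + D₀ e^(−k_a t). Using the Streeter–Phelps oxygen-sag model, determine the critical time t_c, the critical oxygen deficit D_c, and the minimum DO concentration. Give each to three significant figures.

t_c = [1/(k_a−k_d)] ln[(k_a/k_d)(1 − D₀(k_a−k_d)/(k_d L₀))]
= [1/(0.322−0.394)] ln[(0.322/0.394)(1 − 1.00×-0.07200/(0.394×15.3))]
= (1/-0.07200) ln[0.8173 × 1.012] = -13.89 × ln(0.8270) = -13.89 × -0.1899 = 2.638 d.
D_c = (k_d/k_a) L₀ e^(−k_d t_c) = (0.394/0.322) × 15.3 × e^(−0.394×2.638) = 1.224 × 15.3 × 0.3537 = 6.622 mg/L.
Minimum DO = C_s − D_c = 11.5 − 6.622 = 4.878 mg/L.

t_c ≈ 2.64 d; D_c ≈ 6.62 mg/L; min DO ≈ 4.88 mg/L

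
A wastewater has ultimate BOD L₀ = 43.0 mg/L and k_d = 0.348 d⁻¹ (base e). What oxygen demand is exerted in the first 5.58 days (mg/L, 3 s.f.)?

y_t = L₀(1 − e^(−k_d t)) = 43.0 × (1 − e^(−0.348×5.58))
= 43.0 × (1 − 0.1434) = 43.0 × 0.8566 = 36.83 mg/L.

y ≈ 36.8 mg/L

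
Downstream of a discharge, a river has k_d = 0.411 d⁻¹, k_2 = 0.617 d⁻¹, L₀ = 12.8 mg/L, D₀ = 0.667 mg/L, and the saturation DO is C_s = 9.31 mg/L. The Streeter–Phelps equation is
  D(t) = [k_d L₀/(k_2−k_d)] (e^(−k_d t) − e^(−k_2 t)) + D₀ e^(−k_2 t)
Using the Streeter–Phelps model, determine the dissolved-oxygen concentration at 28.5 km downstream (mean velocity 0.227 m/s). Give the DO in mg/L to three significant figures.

Travel time t = x/v = 28.5 km / (0.227 m/s) = 28500 m / 0.227 m/s = 125600 s = 1.453 d.
k_d L₀/(k_2−k_d) = 0.411×12.8/(0.617−0.411) = 5.261/0.2060 = 25.54 mg/L.
e^(−k_d t) = e^(−0.411×1.453) = 0.5503; e^(−k_2 t) = e^(−0.617×1.453) = 0.4080.
D = 25.54 × (0.5503 − 0.4080) + 0.667 × 0.4080 = 3.636 + 0.2721 = 3.908 mg/L.
DO = C_s − D = 9.31 − 3.908 = 5.402 mg/L.

DO ≈ 5.40 mg/L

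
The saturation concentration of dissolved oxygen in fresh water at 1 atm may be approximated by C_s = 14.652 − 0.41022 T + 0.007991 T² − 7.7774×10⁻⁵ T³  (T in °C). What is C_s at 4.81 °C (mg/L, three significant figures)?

C_s ≈ 12.9 mg/L

C_s = 14.652 − 0.41022×4.81 + 0.007991×4.81² − 7.7774×10⁻⁵×4.81³ = 12.86 mg/L.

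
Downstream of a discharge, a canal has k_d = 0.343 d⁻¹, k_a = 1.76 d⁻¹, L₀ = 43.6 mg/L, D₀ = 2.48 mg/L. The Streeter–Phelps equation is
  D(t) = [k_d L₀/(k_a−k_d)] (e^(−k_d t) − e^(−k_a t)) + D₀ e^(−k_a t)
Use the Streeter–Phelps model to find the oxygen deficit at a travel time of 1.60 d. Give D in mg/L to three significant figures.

D ≈ 5.61 mg/L

k_d L₀/(k_a−k_d) = 0.343×43.6/(1.76−0.343) = 14.95/1.417 = 10.55 mg/L.
e^(−k_d t) = e^(−0.343×1.600) = 0.5776; e^(−k_a t) = e^(−1.76×1.600) = 0.05984.
D = 10.55 × (0.5776 − 0.05984) + 2.48 × 0.05984 = 5.465 + 0.1484 = 5.613 mg/L.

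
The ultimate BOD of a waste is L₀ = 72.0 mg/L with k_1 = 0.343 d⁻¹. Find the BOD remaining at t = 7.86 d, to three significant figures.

L_t = L₀ e^(−k_1 t) = 72.0 × e^(−0.343×7.86) = 72.0 × 0.06748 = 4.858 mg/L.

L ≈ 4.86 mg/L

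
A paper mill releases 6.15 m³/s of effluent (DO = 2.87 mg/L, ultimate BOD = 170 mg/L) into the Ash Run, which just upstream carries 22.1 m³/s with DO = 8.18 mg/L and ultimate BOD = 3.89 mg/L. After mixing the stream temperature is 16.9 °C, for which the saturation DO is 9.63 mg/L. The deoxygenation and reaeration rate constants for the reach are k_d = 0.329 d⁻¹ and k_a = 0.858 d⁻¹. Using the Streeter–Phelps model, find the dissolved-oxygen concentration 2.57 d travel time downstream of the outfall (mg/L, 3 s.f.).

Mixed DO = (22.1×8.18 + 6.15×2.87)/(22.1+6.15) = 198.4/28.25 = 7.024 mg/L.
Mixed L₀ = (22.1×3.89 + 6.15×170)/(28.25) = 1131/28.25 = 40.05 mg/L.
Initial deficit D₀ = C_s − DO₀ = 9.63 − 7.024 = 2.606 mg/L.
D(2.57) = [0.329×40.05/(0.858−0.329)](e^(−0.329×2.57) − e^(−0.858×2.57)) + 2.606 e^(−0.858×2.57)
= 24.91 × (0.4293 − 0.1102) + 2.606 × 0.1102 = 8.236 mg/L.
DO = 9.63 − 8.236 = 1.394 mg/L.

DO ≈ 1.39 mg/L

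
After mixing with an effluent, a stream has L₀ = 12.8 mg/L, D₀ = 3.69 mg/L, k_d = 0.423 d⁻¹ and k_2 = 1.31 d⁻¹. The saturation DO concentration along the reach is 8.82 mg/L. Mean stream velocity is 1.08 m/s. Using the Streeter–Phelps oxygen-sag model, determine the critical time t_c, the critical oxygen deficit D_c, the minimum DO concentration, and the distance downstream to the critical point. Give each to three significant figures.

t_c ≈ 0.229 d; D_c ≈ 3.75 mg/L; min DO ≈ 5.07 mg/L; x_c ≈ 21.3 km

With k_2/k_d = 3.097 and 1 − D₀(k_2−k_d)/(k_d L₀) = 0.3955,
t_c = ln(3.097 × 0.3955) / (1.31 − 0.423) = ln(1.225) / 0.8870 = 0.2028/0.8870 = 0.2286 d.
L(t_c) = L₀ e^(−k_d t_c) = 12.8 × 0.9078 = 11.62 mg/L, and at the critical point k_2 D_c = k_d L, so D_c = (0.423/1.31) × 11.62 = 3.752 mg/L.
Minimum DO = C_s − D_c = 8.82 − 3.752 = 5.068 mg/L.
x_c = v t_c = 1.08 m/s × 0.2286 d × 86400 s/d = 21330 m ≈ 21.3 km.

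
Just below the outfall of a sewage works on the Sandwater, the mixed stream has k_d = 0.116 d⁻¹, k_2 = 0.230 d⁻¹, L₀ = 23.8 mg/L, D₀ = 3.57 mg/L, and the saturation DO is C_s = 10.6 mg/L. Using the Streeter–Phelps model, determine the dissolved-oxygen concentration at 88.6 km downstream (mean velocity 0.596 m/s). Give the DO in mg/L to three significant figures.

DO ≈ 4.66 mg/L

Travel time t = x/v = 88.6 km / (0.596 m/s) = 88600 m / 0.596 m/s = 148700 s = 1.721 d.
k_d L₀/(k_2−k_d) = 0.116×23.8/(0.230−0.116) = 2.761/0.1140 = 24.22 mg/L.
e^(−k_d t) = e^(−0.116×1.721) = 0.8191; e^(−k_2 t) = e^(−0.230×1.721) = 0.6732.
D = 24.22 × (0.8191 − 0.6732) + 3.57 × 0.6732 = 3.533 + 2.403 = 5.936 mg/L.
DO = C_s − D = 10.6 − 5.936 = 4.664 mg/L.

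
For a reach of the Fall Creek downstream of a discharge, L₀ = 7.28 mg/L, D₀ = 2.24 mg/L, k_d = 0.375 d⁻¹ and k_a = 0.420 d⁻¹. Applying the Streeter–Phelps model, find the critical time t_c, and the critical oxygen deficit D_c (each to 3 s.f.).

With k_a/k_d = 1.120 and 1 − D₀(k_a−k_d)/(k_d L₀) = 0.9631,
t_c = ln(1.120 × 0.9631) / (0.420 − 0.375) = ln(1.079) / 0.04500 = 0.07571/0.04500 = 1.682 d.
L(t_c) = L₀ e^(−k_d t_c) = 7.28 × 0.5321 = 3.874 mg/L, and at the critical point k_a D_c = k_d L, so D_c = (0.375/0.420) × 3.874 = 3.459 mg/L.

t_c ≈ 1.68 d; D_c ≈ 3.46 mg/L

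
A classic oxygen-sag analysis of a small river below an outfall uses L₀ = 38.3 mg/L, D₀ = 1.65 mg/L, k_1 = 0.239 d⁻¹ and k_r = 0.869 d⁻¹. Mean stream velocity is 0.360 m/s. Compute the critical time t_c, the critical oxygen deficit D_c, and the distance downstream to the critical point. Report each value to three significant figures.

At the critical point dD/dt = 0, so k_1 L₀ e^(−k_1 t) = k_r D. Substituting D(t) from the Streeter–Phelps equation and solving for t gives
t_c = ln[(k_r/k_1)(1 − D₀(k_r−k_1)/(k_1 L₀))] / (k_r−k_1).
Here k_r−k_1 = 0.6300 d⁻¹ and 1 − D₀(k_r−k_1)/(k_1 L₀) = 1 − 1.65×0.6300/(0.239×38.3) = 0.8864, so
t_c = ln(3.636 × 0.8864) / 0.6300 = 1.170 / 0.6300 = 1.858 d.
D_c = (k_1/k_r) L₀ e^(−k_1 t_c) = (0.239/0.869) × 38.3 × e^(−0.239×1.858) = 0.2750 × 38.3 × 0.6415 = 6.757 mg/L.
x_c = v t_c = 0.360 m/s × 1.858 d × 86400 s/d = 57780 m ≈ 57.8 km.

t_c ≈ 1.86 d; D_c ≈ 6.76 mg/L; x_c ≈ 57.8 km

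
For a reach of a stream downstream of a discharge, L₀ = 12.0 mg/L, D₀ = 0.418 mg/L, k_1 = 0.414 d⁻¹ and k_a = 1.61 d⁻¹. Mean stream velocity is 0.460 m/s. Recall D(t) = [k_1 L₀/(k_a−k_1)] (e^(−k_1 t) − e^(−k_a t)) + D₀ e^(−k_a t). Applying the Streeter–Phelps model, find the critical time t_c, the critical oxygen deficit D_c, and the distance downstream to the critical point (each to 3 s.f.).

t_c ≈ 1.05 d; D_c ≈ 2.00 mg/L; x_c ≈ 41.6 km

With k_a/k_1 = 3.889 and 1 − D₀(k_a−k_1)/(k_1 L₀) = 0.8994,
t_c = ln(3.889 × 0.8994) / (1.61 − 0.414) = ln(3.498) / 1.196 = 1.252/1.196 = 1.047 d.
L(t_c) = L₀ e^(−k_1 t_c) = 12.0 × 0.6483 = 7.780 mg/L, and at the critical point k_a D_c = k_1 L, so D_c = (0.414/1.61) × 7.780 = 2.000 mg/L.
x_c = v t_c = 0.460 m/s × 1.047 d × 86400 s/d = 41610 m ≈ 41.6 km.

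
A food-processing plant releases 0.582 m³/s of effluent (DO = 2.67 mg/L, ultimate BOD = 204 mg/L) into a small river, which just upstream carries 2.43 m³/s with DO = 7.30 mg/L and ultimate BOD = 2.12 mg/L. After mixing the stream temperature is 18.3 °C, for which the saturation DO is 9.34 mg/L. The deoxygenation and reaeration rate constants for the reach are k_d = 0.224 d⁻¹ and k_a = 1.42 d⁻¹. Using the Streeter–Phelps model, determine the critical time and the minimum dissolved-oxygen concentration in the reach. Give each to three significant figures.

Mixed DO = (2.43×7.30 + 0.582×2.67)/(2.43+0.582) = 19.29/3.012 = 6.405 mg/L.
Mixed L₀ = (2.43×2.12 + 0.582×204)/(3.012) = 123.9/3.012 = 41.13 mg/L.
Initial deficit D₀ = C_s − DO₀ = 9.34 − 6.405 = 2.935 mg/L.
t_c = (1/1.196) ln[(1.42/0.224)(1 − 2.935×1.196/(0.224×41.13))] = 0.8361 × ln(3.924) = 1.143 d.
D_c = (0.224/1.42) × 41.13 × e^(−0.224×1.143) = 0.1577 × 41.13 × 0.7741 = 5.022 mg/L.
Minimum DO = 9.34 − 5.022 = 4.318 mg/L.

t_c ≈ 1.14 d; minimum DO ≈ 4.32 mg/L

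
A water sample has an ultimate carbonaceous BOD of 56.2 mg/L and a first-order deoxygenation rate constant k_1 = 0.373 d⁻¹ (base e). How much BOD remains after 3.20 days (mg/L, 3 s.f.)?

L_t = L₀ e^(−k_1 t) = 56.2 × e^(−0.373×3.20) = 56.2 × 0.3031 = 17.04 mg/L.

L ≈ 17.0 mg/L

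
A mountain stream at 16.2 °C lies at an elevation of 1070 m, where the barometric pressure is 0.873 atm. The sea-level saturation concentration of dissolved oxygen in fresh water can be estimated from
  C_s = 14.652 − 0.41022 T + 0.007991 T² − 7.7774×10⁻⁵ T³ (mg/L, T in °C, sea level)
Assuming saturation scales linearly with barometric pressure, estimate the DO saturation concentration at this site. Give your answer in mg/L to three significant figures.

C_s ≈ 8.53 mg/L

At sea level: C_s = 14.652 − 0.41022×16.2 + 0.007991×16.2² − 7.7774×10⁻⁵×16.2³ = 9.773 mg/L.
Pressure correction: C_s' = 9.773 × 0.873 = 8.532 mg/L.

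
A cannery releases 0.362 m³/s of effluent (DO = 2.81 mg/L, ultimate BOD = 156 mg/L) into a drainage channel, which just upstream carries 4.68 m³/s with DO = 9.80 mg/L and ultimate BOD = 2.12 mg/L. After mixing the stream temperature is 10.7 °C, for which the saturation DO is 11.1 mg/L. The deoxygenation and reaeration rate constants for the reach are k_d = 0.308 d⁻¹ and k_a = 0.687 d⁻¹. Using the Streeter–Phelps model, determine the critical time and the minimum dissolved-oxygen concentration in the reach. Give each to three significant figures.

t_c ≈ 1.63 d; minimum DO ≈ 7.53 mg/L

Mixed DO = (4.68×9.80 + 0.362×2.81)/(4.68+0.362) = 46.88/5.042 = 9.298 mg/L.
Mixed L₀ = (4.68×2.12 + 0.362×156)/(5.042) = 66.39/5.042 = 13.17 mg/L.
Initial deficit D₀ = C_s − DO₀ = 11.1 − 9.298 = 1.802 mg/L.
t_c = (1/0.3790) ln[(0.687/0.308)(1 − 1.802×0.3790/(0.308×13.17))] = 2.639 × ln(1.855) = 1.630 d.
D_c = (0.308/0.687) × 13.17 × e^(−0.308×1.630) = 0.4483 × 13.17 × 0.6053 = 3.573 mg/L.
Minimum DO = 11.1 − 3.573 = 7.527 mg/L.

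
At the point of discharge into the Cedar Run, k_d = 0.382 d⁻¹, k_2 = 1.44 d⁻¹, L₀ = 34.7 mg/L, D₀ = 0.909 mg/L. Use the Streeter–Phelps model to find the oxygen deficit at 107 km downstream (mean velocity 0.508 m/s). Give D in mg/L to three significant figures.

Travel time t = x/v = 107 km / (0.508 m/s) = 107000 m / 0.508 m/s = 210600 s = 2.438 d.
k_d L₀/(k_2−k_d) = 0.382×34.7/(1.44−0.382) = 13.26/1.058 = 12.53 mg/L.
e^(−k_d t) = e^(−0.382×2.438) = 0.3941; e^(−k_2 t) = e^(−1.44×2.438) = 0.02988.
D = 12.53 × (0.3941 − 0.02988) + 0.909 × 0.02988 = 4.563 + 0.02716 = 4.590 mg/L.

D ≈ 4.59 mg/L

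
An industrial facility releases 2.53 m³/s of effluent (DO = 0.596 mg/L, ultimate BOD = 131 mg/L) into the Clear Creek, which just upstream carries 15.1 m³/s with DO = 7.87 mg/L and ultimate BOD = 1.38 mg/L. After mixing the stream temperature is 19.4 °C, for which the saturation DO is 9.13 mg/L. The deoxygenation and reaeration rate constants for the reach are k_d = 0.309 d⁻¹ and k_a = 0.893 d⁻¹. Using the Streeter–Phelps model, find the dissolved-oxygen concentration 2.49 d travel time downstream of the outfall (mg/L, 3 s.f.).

Mixed DO = (15.1×7.87 + 2.53×0.596)/(15.1+2.53) = 120.3/17.63 = 6.826 mg/L.
Mixed L₀ = (15.1×1.38 + 2.53×131)/(17.63) = 352.3/17.63 = 19.98 mg/L.
Initial deficit D₀ = C_s − DO₀ = 9.13 − 6.826 = 2.304 mg/L.
D(2.49) = [0.309×19.98/(0.893−0.309)](e^(−0.309×2.49) − e^(−0.893×2.49)) + 2.304 e^(−0.893×2.49)
= 10.57 × (0.4633 − 0.1082) + 2.304 × 0.1082 = 4.003 mg/L.
DO = 9.13 − 4.003 = 5.127 mg/L.

DO ≈ 5.13 mg/L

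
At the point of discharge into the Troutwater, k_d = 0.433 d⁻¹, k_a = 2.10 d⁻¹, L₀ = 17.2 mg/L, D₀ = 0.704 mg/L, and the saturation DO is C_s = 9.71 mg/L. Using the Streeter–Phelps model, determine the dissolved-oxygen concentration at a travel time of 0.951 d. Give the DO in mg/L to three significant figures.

k_d L₀/(k_a−k_d) = 0.433×17.2/(2.10−0.433) = 7.448/1.667 = 4.468 mg/L.
e^(−k_d t) = e^(−0.433×0.9510) = 0.6625; e^(−k_a t) = e^(−2.10×0.9510) = 0.1357.
D = 4.468 × (0.6625 − 0.1357) + 0.704 × 0.1357 = 2.353 + 0.09555 = 2.449 mg/L.
DO = C_s − D = 9.71 − 2.449 = 7.261 mg/L.

DO ≈ 7.26 mg/L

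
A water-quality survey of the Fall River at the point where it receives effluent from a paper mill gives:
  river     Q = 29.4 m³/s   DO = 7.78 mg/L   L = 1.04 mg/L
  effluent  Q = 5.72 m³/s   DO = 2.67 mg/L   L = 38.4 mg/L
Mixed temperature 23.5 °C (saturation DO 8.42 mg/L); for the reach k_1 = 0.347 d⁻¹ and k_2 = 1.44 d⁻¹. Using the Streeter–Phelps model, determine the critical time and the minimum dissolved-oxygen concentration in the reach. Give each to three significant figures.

Mixed DO = (29.4×7.78 + 5.72×2.67)/(29.4+5.72) = 244.0/35.12 = 6.948 mg/L.
Mixed L₀ = (29.4×1.04 + 5.72×38.4)/(35.12) = 250.2/35.12 = 7.125 mg/L.
Initial deficit D₀ = C_s − DO₀ = 8.42 − 6.948 = 1.472 mg/L.
t_c = (1/1.093) ln[(1.44/0.347)(1 − 1.472×1.093/(0.347×7.125))] = 0.9149 × ln(1.449) = 0.3392 d.
D_c = (0.347/1.44) × 7.125 × e^(−0.347×0.3392) = 0.2410 × 7.125 × 0.8890 = 1.526 mg/L.
Minimum DO = 8.42 − 1.526 = 6.894 mg/L.

t_c ≈ 0.339 d; minimum DO ≈ 6.89 mg/L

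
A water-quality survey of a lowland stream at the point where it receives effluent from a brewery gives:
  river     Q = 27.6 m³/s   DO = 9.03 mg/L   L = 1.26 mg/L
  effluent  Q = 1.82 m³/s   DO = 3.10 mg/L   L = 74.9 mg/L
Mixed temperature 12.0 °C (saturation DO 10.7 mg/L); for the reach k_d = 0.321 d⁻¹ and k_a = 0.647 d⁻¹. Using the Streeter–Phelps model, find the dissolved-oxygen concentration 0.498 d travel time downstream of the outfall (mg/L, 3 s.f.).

Mixed DO = (27.6×9.03 + 1.82×3.10)/(27.6+1.82) = 254.9/29.42 = 8.663 mg/L.
Mixed L₀ = (27.6×1.26 + 1.82×74.9)/(29.42) = 171.1/29.42 = 5.816 mg/L.
Initial deficit D₀ = C_s − DO₀ = 10.7 − 8.663 = 2.037 mg/L.
D(0.498) = [0.321×5.816/(0.647−0.321)](e^(−0.321×0.498) − e^(−0.647×0.498)) + 2.037 e^(−0.647×0.498)
= 5.726 × (0.8523 − 0.7245) + 2.037 × 0.7245 = 2.207 mg/L.
DO = 10.7 − 2.207 = 8.493 mg/L.

DO ≈ 8.49 mg/L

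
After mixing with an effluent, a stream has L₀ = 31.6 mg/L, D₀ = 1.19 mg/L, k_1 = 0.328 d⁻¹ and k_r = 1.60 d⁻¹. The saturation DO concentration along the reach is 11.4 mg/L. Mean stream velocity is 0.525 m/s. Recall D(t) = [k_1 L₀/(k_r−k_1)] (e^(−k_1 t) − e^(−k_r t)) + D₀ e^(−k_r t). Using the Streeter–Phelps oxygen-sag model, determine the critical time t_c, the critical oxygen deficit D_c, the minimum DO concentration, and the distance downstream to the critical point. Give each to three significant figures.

t_c ≈ 1.12 d; D_c ≈ 4.48 mg/L; min DO ≈ 6.92 mg/L; x_c ≈ 50.9 km

With k_r/k_1 = 4.878 and 1 − D₀(k_r−k_1)/(k_1 L₀) = 0.8540,
t_c = ln(4.878 × 0.8540) / (1.60 − 0.328) = ln(4.166) / 1.272 = 1.427/1.272 = 1.122 d.
L(t_c) = L₀ e^(−k_1 t_c) = 31.6 × 0.6922 = 21.87 mg/L, and at the critical point k_r D_c = k_1 L, so D_c = (0.328/1.60) × 21.87 = 4.484 mg/L.
Minimum DO = C_s − D_c = 11.4 − 4.484 = 6.916 mg/L.
x_c = v t_c = 0.525 m/s × 1.122 d × 86400 s/d = 50880 m ≈ 50.9 km.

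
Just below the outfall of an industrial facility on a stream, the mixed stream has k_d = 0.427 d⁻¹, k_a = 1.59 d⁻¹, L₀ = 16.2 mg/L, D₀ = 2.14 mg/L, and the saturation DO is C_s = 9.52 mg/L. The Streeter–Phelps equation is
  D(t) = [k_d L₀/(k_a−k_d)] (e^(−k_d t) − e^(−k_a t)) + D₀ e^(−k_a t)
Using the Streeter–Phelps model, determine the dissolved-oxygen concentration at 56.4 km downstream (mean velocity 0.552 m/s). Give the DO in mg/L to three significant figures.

DO ≈ 6.51 mg/L

Travel time t = x/v = 56.4 km / (0.552 m/s) = 56400 m / 0.552 m/s = 102200 s = 1.183 d.
k_d L₀/(k_a−k_d) = 0.427×16.2/(1.59−0.427) = 6.917/1.163 = 5.948 mg/L.
e^(−k_d t) = e^(−0.427×1.183) = 0.6035; e^(−k_a t) = e^(−1.59×1.183) = 0.1525.
D = 5.948 × (0.6035 − 0.1525) + 2.14 × 0.1525 = 2.682 + 0.3265 = 3.009 mg/L.
DO = C_s − D = 9.52 − 3.009 = 6.511 mg/L.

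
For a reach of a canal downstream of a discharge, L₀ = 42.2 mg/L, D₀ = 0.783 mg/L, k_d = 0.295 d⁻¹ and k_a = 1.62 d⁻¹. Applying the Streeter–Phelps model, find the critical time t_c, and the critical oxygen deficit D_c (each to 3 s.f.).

t_c = [1/(k_a−k_d)] ln[(k_a/k_d)(1 − D₀(k_a−k_d)/(k_d L₀))]
= [1/(1.62−0.295)] ln[(1.62/0.295)(1 − 0.783×1.325/(0.295×42.2))]
= (1/1.325) ln[5.492 × 0.9167] = 0.7547 × ln(5.034) = 0.7547 × 1.616 = 1.220 d.
D_c = (k_d/k_a) L₀ e^(−k_d t_c) = (0.295/1.62) × 42.2 × e^(−0.295×1.220) = 0.1821 × 42.2 × 0.6978 = 5.362 mg/L.

t_c ≈ 1.22 d; D_c ≈ 5.36 mg/L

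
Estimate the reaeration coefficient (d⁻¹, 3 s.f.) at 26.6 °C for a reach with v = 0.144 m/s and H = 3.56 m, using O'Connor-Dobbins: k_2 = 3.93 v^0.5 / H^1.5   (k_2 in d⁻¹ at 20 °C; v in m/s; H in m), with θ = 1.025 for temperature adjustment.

k_2(20) = 3.93 × 0.144^0.5 / 3.56^1.5 = 3.93 × 0.3795 / 6.717 = 0.2220 d⁻¹.
k_2(26.6) = 0.2220 × 1.025^(26.6−20) = 0.2220 × 1.177 = 0.2613 d⁻¹.

k_2 ≈ 0.261 d⁻¹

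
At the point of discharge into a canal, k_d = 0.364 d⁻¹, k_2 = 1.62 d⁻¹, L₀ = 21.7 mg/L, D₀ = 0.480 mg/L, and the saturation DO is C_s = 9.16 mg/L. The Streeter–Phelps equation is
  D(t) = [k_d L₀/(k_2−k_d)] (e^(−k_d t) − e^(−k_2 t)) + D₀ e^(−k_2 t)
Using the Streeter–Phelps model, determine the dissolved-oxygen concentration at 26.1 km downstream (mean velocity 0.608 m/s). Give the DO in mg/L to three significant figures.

DO ≈ 6.51 mg/L

Travel time t = x/v = 26.1 km / (0.608 m/s) = 26100 m / 0.608 m/s = 42930 s = 0.4968 d.
k_d L₀/(k_2−k_d) = 0.364×21.7/(1.62−0.364) = 7.899/1.256 = 6.289 mg/L.
e^(−k_d t) = e^(−0.364×0.4968) = 0.8346; e^(−k_2 t) = e^(−1.62×0.4968) = 0.4471.
D = 6.289 × (0.8346 − 0.4471) + 0.480 × 0.4471 = 2.436 + 0.2146 = 2.651 mg/L.
DO = C_s − D = 9.16 − 2.651 = 6.509 mg/L.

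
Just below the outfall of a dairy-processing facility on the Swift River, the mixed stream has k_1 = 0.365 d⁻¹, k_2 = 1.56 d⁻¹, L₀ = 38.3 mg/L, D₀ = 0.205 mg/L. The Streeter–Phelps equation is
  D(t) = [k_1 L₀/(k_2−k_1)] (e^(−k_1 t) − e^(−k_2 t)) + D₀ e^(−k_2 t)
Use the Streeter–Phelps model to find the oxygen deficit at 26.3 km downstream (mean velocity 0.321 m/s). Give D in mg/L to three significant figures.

D ≈ 5.66 mg/L

Travel time t = x/v = 26.3 km / (0.321 m/s) = 26300 m / 0.321 m/s = 81930 s = 0.9483 d.
k_1 L₀/(k_2−k_1) = 0.365×38.3/(1.56−0.365) = 13.98/1.195 = 11.70 mg/L.
e^(−k_1 t) = e^(−0.365×0.9483) = 0.7074; e^(−k_2 t) = e^(−1.56×0.9483) = 0.2278.
D = 11.70 × (0.7074 − 0.2278) + 0.205 × 0.2278 = 5.611 + 0.04670 = 5.658 mg/L.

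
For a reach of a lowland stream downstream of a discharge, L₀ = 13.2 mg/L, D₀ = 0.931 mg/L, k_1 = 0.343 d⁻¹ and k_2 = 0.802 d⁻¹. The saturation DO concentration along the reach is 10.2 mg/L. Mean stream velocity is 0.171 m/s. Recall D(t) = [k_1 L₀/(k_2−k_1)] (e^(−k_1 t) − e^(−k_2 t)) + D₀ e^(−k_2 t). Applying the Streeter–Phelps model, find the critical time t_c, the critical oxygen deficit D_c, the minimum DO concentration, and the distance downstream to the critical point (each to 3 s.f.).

t_c ≈ 1.63 d; D_c ≈ 3.22 mg/L; min DO ≈ 6.98 mg/L; x_c ≈ 24.1 km

t_c = [1/(k_2−k_1)] ln[(k_2/k_1)(1 − D₀(k_2−k_1)/(k_1 L₀))]
= [1/(0.802−0.343)] ln[(0.802/0.343)(1 − 0.931×0.4590/(0.343×13.2))]
= (1/0.4590) ln[2.338 × 0.9056] = 2.179 × ln(2.118) = 2.179 × 0.7502 = 1.635 d.
L(t_c) = L₀ e^(−k_1 t_c) = 13.2 × 0.5708 = 7.535 mg/L, and at the critical point k_2 D_c = k_1 L, so D_c = (0.343/0.802) × 7.535 = 3.223 mg/L.
Minimum DO = C_s − D_c = 10.2 − 3.223 = 6.977 mg/L.
x_c = v t_c = 0.171 m/s × 1.635 d × 86400 s/d = 24150 m ≈ 24.1 km.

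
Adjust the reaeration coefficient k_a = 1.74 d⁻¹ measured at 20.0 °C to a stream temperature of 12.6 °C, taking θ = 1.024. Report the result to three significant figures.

k_a ≈ 1.46 d⁻¹

k_a(T₂) = k_a(T₁) · θ^(T₂−T₁) = 1.74 × 1.024^(12.6−20.0)
= 1.74 × 1.024^-7.40 = 1.74 × 0.8390 = 1.460 d⁻¹.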